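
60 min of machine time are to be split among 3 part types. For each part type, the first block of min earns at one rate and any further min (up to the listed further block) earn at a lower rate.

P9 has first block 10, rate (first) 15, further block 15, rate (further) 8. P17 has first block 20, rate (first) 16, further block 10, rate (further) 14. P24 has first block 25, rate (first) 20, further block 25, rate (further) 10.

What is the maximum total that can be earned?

1040

Treat each block as its own option and order by rate: P24/tier1 20 > P17/tier1 16 > P9/tier1 15 > P17/tier2 14 > P24/tier2 10 > P9/tier2 8.
Fill P24 tier1 block (25 at 20) — 35 left.
P17/tier1 (16): +20 — 15 left.
P9/tier1 (15): +10 — 5 left.
P17/tier2: +5 of 10 at 14; pool empty.
Total = 20×25 + 16×20 + 15×10 + 14×5 = 1040.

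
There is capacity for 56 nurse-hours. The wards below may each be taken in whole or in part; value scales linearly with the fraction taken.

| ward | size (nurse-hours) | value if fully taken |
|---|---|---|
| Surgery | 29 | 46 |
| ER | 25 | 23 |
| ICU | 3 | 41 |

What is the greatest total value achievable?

109.08

Best value per unit of size first: ICU 41/3≈13.7, Surgery 46/29≈1.59, ER 23/25≈0.92.
All 3 nurse-hours of ICU fit (value 41) → 53 remain.
Take all of Surgery (29 nurse-hours, value 46) → 24 nurse-hours left.
Only 24 nurse-hours remain; take 24/25 of ER for value 23×24/25 = 22.08.
Total value = 109.08.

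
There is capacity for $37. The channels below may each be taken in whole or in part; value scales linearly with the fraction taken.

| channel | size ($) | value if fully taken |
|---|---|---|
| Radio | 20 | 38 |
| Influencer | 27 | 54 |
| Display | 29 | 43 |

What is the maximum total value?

Sort by value density: Influencer 54/27≈2, Radio 38/20≈1.9, Display 43/29≈1.48.
All 27 $ of Influencer fit (value 54) → 10 remain.
Only 10 $ remain; take 10/20 of Radio for value 38×10/20 = 19.
Total value = 73.

73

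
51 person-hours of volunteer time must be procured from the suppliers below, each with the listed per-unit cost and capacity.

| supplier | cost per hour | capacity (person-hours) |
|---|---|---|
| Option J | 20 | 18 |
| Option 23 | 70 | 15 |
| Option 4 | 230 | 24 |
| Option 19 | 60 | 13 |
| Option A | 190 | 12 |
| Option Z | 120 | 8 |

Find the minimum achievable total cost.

Cheapest first:
Option J (20): use full 18 ; 33 person-hours to go.
Take 13 from Option 19 at 60 ; need 20 more.
Option 23 (70): use full 15 ; 5 person-hours to go.
Option Z (120): take the remaining 5 ; done.
Option A, Option 4: unused.
Cost = 18×20 + 13×60 + 15×70 + 5×120 = 2790.

2790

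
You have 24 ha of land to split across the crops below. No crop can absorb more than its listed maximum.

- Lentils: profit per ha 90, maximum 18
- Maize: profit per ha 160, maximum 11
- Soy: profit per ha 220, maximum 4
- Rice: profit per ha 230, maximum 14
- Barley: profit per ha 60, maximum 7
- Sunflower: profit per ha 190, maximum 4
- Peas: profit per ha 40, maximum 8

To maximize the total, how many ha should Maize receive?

2

Rank by profit per ha: Rice 230 > Soy 220 > Sunflower 190 > Maize 160 > Lentils 90 > Barley 60 > Peas 40.
Rice: +14 to 14 (cap) ; 10 left.
Soy takes 4 to reach its cap of 4 ; 6 left.
Sunflower takes 4 to reach its cap of 4 ; 2 left.
Maize: +2 (room for 11) → 2. Pool exhausted.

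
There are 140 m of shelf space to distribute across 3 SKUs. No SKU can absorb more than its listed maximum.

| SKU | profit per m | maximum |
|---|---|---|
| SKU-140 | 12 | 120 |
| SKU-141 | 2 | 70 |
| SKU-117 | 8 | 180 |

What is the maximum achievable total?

1600

Order the SKUs by profit per m: SKU-140 12 > SKU-117 8 > SKU-141 2.
SKU-140: +120 to 120 (cap) → 20 left.
SKU-117 has room for 180 but only 20 remain, so it gets 20.
Total = 12×120 + 8×20 = 1600.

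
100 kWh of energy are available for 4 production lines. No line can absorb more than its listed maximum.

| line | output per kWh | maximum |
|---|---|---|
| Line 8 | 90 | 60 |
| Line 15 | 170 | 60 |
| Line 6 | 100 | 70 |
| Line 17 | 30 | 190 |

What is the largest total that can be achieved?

Highest output per kWh first: Line 15 170 > Line 6 100 > Line 8 90 > Line 17 30.
Line 15 takes 60 to reach its cap of 60 ; 40 left.
Line 6: +40 (room for 70) → 40. Pool exhausted.
Total = 170×60 + 100×40 = 14200.

14200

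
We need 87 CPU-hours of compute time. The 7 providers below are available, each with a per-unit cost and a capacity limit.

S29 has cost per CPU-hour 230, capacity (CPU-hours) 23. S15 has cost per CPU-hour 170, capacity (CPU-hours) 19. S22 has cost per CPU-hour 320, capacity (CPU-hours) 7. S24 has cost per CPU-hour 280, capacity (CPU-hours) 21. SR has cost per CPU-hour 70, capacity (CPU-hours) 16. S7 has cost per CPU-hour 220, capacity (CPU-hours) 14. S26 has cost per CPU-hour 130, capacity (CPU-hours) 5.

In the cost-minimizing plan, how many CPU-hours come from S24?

Fill from the cheapest provider first.
SR (70): use full 16 — 71 CPU-hours to go.
Take 5 from S26 at 130 — need 66 more.
S15 at 170: take all 19 CPU-hours — 47 still needed.
Take 14 from S7 at 220 — need 33 more.
Take 23 from S29 at 230 — need 10 more.
Take 10 from S24 at 280 to finish.
S22: unused.

10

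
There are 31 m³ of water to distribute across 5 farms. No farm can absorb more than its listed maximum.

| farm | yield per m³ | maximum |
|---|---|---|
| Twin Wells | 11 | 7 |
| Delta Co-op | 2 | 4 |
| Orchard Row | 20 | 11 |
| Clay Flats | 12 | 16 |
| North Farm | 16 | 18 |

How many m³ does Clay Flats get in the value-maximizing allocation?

2

Rank by yield per m³: Orchard Row 20 > North Farm 16 > Clay Flats 12 > Twin Wells 11 > Delta Co-op 2.
Give Orchard Row 11 to hit its cap of 11 → 20 left.
North Farm: +18 to 18 (cap) → 2 left.
Clay Flats has room for 16 but only 2 remain, so it gets 2.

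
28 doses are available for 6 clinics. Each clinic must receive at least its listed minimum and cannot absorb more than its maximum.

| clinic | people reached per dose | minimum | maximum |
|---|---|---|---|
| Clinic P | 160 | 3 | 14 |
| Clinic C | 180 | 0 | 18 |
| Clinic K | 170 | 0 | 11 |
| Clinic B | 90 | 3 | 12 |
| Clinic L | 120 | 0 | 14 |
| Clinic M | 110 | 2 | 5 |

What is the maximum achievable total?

Meeting every minimum uses 3+0+0+3+0+2 = 8 doses, leaving 20.
Rank by people reached per dose: Clinic C 180 > Clinic K 170 > Clinic P 160 > Clinic L 120 > Clinic M 110 > Clinic B 90.
Clinic C takes 18 more to reach its cap of 18 → 2 left.
Clinic K has room for 11 more but only 2 remain, so it gets 2.
Total = 160×3 + 180×18 + 170×2 + 90×3 + 110×2 = 4550.

4550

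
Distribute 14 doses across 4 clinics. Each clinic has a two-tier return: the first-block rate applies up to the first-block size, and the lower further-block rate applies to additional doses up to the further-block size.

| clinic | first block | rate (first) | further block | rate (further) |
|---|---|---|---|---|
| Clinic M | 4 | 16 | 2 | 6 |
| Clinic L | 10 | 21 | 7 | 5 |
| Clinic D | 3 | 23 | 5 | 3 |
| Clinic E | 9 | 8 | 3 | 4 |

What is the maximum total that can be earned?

Treat each block as its own option and order by rate: Clinic D/first 23 > Clinic L/first 21 > Clinic M/first 16 > Clinic E/first 8 > Clinic M/second 6 > Clinic L/second 5 > Clinic E/second 4 > Clinic D/second 3.
Clinic D/first (23): +3 → 11 left.
Fill Clinic L first block (10 at 21) → 1 left.
Clinic M first at 16: only 1 left, fill 1.
Total = 23×3 + 21×10 + 16×1 = 295.

295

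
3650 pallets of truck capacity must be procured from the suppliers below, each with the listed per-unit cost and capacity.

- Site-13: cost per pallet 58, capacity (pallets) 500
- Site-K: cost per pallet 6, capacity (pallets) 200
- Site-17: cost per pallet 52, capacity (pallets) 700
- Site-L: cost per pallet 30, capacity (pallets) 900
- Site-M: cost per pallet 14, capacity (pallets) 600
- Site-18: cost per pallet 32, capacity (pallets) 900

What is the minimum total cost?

Cheapest first:
Site-K (6): use full 200 — 3450 pallets to go.
Take 600 from Site-M at 14 — need 2850 more.
Take 900 from Site-L at 30 — need 1950 more.
Take 900 from Site-18 at 32 — need 1050 more.
Site-17 at 52: take all 700 pallets — 350 still needed.
Take 350 from Site-13 at 58 to finish.
Cost = 200×6 + 600×14 + 900×30 + 900×32 + 700×52 + 350×58 = 122100.

122100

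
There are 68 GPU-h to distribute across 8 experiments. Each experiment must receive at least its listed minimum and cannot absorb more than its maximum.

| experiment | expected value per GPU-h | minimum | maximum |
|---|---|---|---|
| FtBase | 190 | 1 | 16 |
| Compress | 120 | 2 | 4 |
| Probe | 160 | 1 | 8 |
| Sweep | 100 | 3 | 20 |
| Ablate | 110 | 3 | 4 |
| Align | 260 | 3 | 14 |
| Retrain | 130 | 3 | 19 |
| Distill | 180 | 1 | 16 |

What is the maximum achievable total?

12490

Meeting every minimum uses 1+2+1+3+3+3+3+1 = 17 GPU-h, leaving 51.
Highest expected value per GPU-h first: Align 260 > FtBase 190 > Distill 180 > Probe 160 > Retrain 130 > Compress 120 > Ablate 110 > Sweep 100.
Align takes 11 more to reach its cap of 14 → 40 left.
Give FtBase 15 more to hit its cap of 16 → 25 left.
Give Distill 15 more to hit its cap of 16 → 10 left.
Probe takes 7 more to reach its cap of 8 → 3 left.
Only 3 left; Retrain takes them to reach 6.
Total = 190×16 + 120×2 + 160×8 + 100×3 + 110×3 + 260×14 + 130×6 + 180×16 = 12490.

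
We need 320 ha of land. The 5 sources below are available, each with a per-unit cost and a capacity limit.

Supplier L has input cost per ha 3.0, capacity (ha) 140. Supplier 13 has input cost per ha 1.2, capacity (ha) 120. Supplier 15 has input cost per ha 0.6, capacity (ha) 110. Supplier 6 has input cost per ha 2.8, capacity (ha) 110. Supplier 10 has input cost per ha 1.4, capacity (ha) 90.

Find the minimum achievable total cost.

Use sources in increasing cost order.
Supplier 15 (0.6): use full 110 ; 210 ha to go.
Supplier 13 at 1.2: take all 120 ha ; 90 still needed.
Supplier 10 at 1.4: take all 90 ha ; 0 still needed.
Supplier 6, Supplier L: unused.
Cost = 110×0.6 + 120×1.2 + 90×1.4 = 336.

336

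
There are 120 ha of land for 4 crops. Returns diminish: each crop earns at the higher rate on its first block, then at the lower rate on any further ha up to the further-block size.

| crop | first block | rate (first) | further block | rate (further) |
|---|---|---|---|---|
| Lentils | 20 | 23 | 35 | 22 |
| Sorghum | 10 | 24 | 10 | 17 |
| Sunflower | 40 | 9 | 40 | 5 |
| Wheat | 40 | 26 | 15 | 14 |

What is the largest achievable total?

Treat each block as its own option and order by rate: Wheat/T1 26 > Sorghum/T1 24 > Lentils/T1 23 > Lentils/T2 22 > Sorghum/T2 17 > Wheat/T2 14 > Sunflower/T1 9 > Sunflower/T2 5.
Wheat/T1 (26): +40 — 80 left.
Sorghum/T1 (24): +10 — 70 left.
Lentils T1 at 23: fill all 20 — 50 left.
Lentils T2 at 22: fill all 35 — 15 left.
Sorghum/T2 (17): +10 — 5 left.
Wheat/T2: +5 of 15 at 14; pool empty.
Total = 26×40 + 24×10 + 23×20 + 22×35 + 17×10 + 14×5 = 2750.

2750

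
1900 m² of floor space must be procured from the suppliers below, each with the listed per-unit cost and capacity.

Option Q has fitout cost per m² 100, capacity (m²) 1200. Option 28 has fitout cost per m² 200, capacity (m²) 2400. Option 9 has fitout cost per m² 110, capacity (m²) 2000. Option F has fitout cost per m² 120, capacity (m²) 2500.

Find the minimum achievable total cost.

197000

Use suppliers in increasing cost order.
Option Q (100): use full 1200 → 700 m² to go.
Option 9 at 110: take 700 of its 2000 → requirement met.
Option F, Option 28: unused.
Cost = 1200×100 + 700×110 = 197000.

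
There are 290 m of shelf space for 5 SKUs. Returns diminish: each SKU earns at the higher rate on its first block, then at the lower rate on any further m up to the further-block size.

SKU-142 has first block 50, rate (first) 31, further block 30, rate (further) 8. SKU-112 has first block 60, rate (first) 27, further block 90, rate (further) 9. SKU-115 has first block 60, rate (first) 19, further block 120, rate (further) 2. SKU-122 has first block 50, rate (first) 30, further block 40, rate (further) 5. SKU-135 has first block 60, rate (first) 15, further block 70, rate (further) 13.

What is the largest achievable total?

Order all 10 blocks by rate: SKU-142/T1 31 > SKU-122/T1 30 > SKU-112/T1 27 > SKU-115/T1 19 > SKU-135/T1 15 > SKU-135/T2 13 > SKU-112/T2 9 > SKU-142/T2 8 > SKU-122/T2 5 > SKU-115/T2 2.
SKU-142 T1 at 31: fill all 50 ; 240 left.
SKU-122 T1 at 30: fill all 50 ; 190 left.
SKU-112 T1 at 27: fill all 60 ; 130 left.
Fill SKU-115 T1 block (60 at 19) ; 70 left.
SKU-135/T1 (15): +60 ; 10 left.
10 remain; put them into SKU-135 T2 at 13.
Total = 31×50 + 30×50 + 27×60 + 19×60 + 15×60 + 13×10 = 6840.

6840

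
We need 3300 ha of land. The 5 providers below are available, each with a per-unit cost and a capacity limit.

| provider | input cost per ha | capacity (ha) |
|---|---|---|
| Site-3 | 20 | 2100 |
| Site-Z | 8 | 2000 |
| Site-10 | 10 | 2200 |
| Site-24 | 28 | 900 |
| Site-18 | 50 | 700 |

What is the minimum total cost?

29000

Fill from the cheapest provider first.
Site-Z at 8: take all 2000 ha ; 1300 still needed.
Site-10 at 10: take 1300 of its 2200 ; requirement met.
Site-3, Site-24, Site-18: unused.
Cost = 2000×8 + 1300×10 = 29000.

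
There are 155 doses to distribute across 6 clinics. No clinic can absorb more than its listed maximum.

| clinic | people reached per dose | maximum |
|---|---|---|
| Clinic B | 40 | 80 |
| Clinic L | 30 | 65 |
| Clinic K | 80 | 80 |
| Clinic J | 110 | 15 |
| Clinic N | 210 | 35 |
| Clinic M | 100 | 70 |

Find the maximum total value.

Order the clinics by people reached per dose: Clinic N 210 > Clinic J 110 > Clinic M 100 > Clinic K 80 > Clinic B 40 > Clinic L 30.
Clinic N: +35 to 35 (cap) → 120 left.
Give Clinic J 15 to hit its cap of 15 → 105 left.
Give Clinic M 70 to hit its cap of 70 → 35 left.
Only 35 left; Clinic K takes them to reach 35.
Total = 80×35 + 110×15 + 210×35 + 100×70 = 18800.

18800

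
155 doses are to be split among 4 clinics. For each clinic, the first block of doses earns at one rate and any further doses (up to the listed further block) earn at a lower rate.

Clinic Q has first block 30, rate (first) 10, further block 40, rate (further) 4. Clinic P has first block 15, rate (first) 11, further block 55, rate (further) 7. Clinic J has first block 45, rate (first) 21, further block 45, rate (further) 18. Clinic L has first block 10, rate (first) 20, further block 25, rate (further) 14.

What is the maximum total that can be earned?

2620

Order all 8 blocks by rate: Clinic J/first 21 > Clinic L/first 20 > Clinic J/second 18 > Clinic L/second 14 > Clinic P/first 11 > Clinic Q/first 10 > Clinic P/second 7 > Clinic Q/second 4.
Clinic J/first (21): +45 → 110 left.
Clinic L first at 20: fill all 10 → 100 left.
Clinic J second at 18: fill all 45 → 55 left.
Clinic L/second (14): +25 → 30 left.
Clinic P/first (11): +15 → 15 left.
Clinic Q first at 10: only 15 left, fill 15.
Total = 21×45 + 20×10 + 18×45 + 14×25 + 11×15 + 10×15 = 2620.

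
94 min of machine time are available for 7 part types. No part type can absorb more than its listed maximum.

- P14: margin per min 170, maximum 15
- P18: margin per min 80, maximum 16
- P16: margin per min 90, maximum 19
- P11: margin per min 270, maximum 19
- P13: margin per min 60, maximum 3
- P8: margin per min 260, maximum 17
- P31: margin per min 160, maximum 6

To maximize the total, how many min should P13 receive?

2

Highest margin per min first: P11 270 > P8 260 > P14 170 > P31 160 > P16 90 > P18 80 > P13 60.
Give P11 19 to hit its cap of 19 ; 75 left.
Give P8 17 to hit its cap of 17 ; 58 left.
P14 takes 15 to reach its cap of 15 ; 43 left.
Give P31 6 to hit its cap of 6 ; 37 left.
P16: +19 to 19 (cap) ; 18 left.
P18 takes 16 to reach its cap of 16 ; 2 left.
P13: +2 (room for 3) → 2. Pool exhausted.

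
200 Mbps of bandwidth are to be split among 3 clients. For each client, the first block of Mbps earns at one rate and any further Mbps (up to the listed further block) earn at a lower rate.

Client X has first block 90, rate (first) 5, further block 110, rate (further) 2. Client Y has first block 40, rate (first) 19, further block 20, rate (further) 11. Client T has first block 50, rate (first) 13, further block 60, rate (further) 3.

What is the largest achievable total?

2080

Treat each block as its own option and order by rate: Client Y/tier1 19 > Client T/tier1 13 > Client Y/tier2 11 > Client X/tier1 5 > Client T/tier2 3 > Client X/tier2 2.
Client Y tier1 at 19: fill all 40 ; 160 left.
Fill Client T tier1 block (50 at 13) ; 110 left.
Fill Client Y tier2 block (20 at 11) ; 90 left.
Client X tier1 at 5: fill all 90 ; 0 left.
Total = 19×40 + 13×50 + 11×20 + 5×90 = 2080.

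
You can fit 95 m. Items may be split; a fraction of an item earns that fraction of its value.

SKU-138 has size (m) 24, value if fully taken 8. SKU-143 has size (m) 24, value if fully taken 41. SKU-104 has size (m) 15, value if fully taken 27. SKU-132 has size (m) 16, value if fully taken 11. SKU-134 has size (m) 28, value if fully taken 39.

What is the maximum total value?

Best value per unit of size first: SKU-104 27/15≈1.8, SKU-143 41/24≈1.71, SKU-134 39/28≈1.39, SKU-132 11/16≈0.688, SKU-138 8/24≈0.333.
SKU-104: take in full, 15 m for value 27 ; 80 left.
All 24 m of SKU-143 fit (value 41) ; 56 remain.
Take all of SKU-134 (28 m, value 39) ; 28 m left.
All 16 m of SKU-132 fit (value 11) ; 12 remain.
Only 12 m remain; take 12/24 of SKU-138 for value 8×12/24 = 4.
Total value = 122.

122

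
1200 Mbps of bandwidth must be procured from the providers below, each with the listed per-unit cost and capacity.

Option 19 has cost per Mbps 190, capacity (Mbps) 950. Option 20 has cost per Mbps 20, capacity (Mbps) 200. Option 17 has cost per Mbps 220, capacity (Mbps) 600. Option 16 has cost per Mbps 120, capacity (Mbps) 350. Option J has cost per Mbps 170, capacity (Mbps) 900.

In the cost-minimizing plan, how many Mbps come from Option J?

650

Fill from the cheapest provider first.
Option 20 at 20: take all 200 Mbps — 1000 still needed.
Option 16 at 120: take all 350 Mbps — 650 still needed.
Option J (170): take the remaining 650 — done.
Option 19, Option 17: unused.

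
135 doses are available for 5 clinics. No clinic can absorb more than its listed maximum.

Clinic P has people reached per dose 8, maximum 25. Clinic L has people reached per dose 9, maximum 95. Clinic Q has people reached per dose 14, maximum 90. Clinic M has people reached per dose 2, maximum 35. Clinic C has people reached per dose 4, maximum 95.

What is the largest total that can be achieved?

Highest people reached per dose first: Clinic Q 14 > Clinic L 9 > Clinic P 8 > Clinic C 4 > Clinic M 2.
Clinic Q: +90 to 90 (cap) → 45 left.
Clinic L: +45 (room for 95) → 45. Pool exhausted.
Total = 9×45 + 14×90 = 1665.

1665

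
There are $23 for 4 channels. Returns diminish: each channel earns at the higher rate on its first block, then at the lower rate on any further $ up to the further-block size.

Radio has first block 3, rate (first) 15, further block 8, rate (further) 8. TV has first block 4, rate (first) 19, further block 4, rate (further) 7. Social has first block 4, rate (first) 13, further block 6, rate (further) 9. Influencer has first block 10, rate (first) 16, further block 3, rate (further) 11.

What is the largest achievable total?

355

Rank every tier by rate: TV/tier1 19 > Influencer/tier1 16 > Radio/tier1 15 > Social/tier1 13 > Influencer/tier2 11 > Social/tier2 9 > Radio/tier2 8 > TV/tier2 7.
TV tier1 at 19: fill all 4 — 19 left.
Influencer/tier1 (16): +10 — 9 left.
Fill Radio tier1 block (3 at 15) — 6 left.
Social tier1 at 13: fill all 4 — 2 left.
Influencer tier2 at 11: only 2 left, fill 2.
Total = 19×4 + 16×10 + 15×3 + 13×4 + 11×2 = 355.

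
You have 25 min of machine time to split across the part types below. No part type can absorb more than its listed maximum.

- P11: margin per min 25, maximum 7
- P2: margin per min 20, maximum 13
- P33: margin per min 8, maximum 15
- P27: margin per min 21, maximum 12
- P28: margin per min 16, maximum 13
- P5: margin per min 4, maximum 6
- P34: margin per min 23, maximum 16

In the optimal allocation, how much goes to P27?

2

Highest margin per min first: P11 25 > P34 23 > P27 21 > P2 20 > P28 16 > P33 8 > P5 4.
P11: +7 to 7 (cap) ; 18 left.
P34: +16 to 16 (cap) ; 2 left.
P27 has room for 12 but only 2 remain, so it gets 2.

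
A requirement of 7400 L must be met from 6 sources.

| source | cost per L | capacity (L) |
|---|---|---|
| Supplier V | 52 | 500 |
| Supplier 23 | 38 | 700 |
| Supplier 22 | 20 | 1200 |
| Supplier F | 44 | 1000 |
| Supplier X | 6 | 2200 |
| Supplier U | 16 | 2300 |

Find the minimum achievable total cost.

144600

Cheapest first:
Supplier X at 6: take all 2200 L — 5200 still needed.
Supplier U at 16: take all 2300 L — 2900 still needed.
Supplier 22 at 20: take all 1200 L — 1700 still needed.
Supplier 23 (38): use full 700 — 1000 L to go.
Take 1000 from Supplier F at 44 — need 0 more.
Supplier V: unused.
Cost = 2200×6 + 2300×16 + 1200×20 + 700×38 + 1000×44 = 144600.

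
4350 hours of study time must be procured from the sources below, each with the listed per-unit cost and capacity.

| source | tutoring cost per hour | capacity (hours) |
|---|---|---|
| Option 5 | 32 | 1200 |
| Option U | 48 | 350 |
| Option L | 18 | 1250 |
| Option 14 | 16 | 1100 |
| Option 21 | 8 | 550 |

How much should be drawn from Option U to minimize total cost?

250

Cheapest first:
Option 21 (8): use full 550 ; 3800 hours to go.
Option 14 (16): use full 1100 ; 2700 hours to go.
Take 1250 from Option L at 18 ; need 1450 more.
Option 5 (32): use full 1200 ; 250 hours to go.
Option U (48): take the remaining 250 ; done.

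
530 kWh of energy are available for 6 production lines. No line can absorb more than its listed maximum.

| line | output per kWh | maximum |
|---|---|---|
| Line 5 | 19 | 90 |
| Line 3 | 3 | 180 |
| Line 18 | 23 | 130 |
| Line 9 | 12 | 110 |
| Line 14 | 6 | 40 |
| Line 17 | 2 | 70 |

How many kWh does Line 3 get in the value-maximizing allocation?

Highest output per kWh first: Line 18 23 > Line 5 19 > Line 9 12 > Line 14 6 > Line 3 3 > Line 17 2.
Line 18: +130 to 130 (cap) — 400 left.
Give Line 5 90 to hit its cap of 90 — 310 left.
Line 9: +110 to 110 (cap) — 200 left.
Give Line 14 40 to hit its cap of 40 — 160 left.
Line 3: +160 (room for 180) → 160. Pool exhausted.

160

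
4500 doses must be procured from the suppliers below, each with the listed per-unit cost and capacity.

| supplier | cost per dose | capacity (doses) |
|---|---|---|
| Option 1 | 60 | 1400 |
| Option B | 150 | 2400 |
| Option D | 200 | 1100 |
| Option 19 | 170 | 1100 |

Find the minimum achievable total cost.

563000

Cheapest first:
Take 1400 from Option 1 at 60 — need 3100 more.
Take 2400 from Option B at 150 — need 700 more.
Option 19 at 170: take 700 of its 1100 — requirement met.
Option D: unused.
Cost = 1400×60 + 2400×150 + 700×170 = 563000.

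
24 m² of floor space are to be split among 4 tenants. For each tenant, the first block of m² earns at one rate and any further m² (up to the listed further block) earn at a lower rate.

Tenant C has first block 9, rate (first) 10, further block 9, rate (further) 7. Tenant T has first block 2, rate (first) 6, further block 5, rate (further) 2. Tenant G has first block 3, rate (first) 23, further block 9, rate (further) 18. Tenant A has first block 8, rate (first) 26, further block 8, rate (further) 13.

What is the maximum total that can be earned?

491

Order all 8 blocks by rate: Tenant A/first 26 > Tenant G/first 23 > Tenant G/second 18 > Tenant A/second 13 > Tenant C/first 10 > Tenant C/second 7 > Tenant T/first 6 > Tenant T/second 2.
Fill Tenant A first block (8 at 26) — 16 left.
Tenant G first at 23: fill all 3 — 13 left.
Tenant G second at 18: fill all 9 — 4 left.
4 remain; put them into Tenant A second at 13.
Total = 26×8 + 23×3 + 18×9 + 13×4 = 491.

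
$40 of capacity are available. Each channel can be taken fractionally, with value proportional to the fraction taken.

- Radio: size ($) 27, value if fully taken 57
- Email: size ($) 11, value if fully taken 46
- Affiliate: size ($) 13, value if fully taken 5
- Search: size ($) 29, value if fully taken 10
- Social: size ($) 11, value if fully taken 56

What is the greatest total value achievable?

Best value per unit of size first: Social 56/11≈5.09, Email 46/11≈4.18, Radio 57/27≈2.11, Affiliate 5/13≈0.385, Search 10/29≈0.345.
All 11 $ of Social fit (value 56) — 29 remain.
All 11 $ of Email fit (value 46) — 18 remain.
Fill the last 18 $ with part of Radio: 18/27 of it earns 38.
Total value = 140.

140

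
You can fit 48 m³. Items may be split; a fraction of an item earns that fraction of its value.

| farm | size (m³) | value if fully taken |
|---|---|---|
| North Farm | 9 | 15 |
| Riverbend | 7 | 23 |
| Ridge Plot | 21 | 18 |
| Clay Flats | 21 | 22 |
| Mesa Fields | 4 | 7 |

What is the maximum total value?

73

Sort by value density: Riverbend 23/7≈3.29, Mesa Fields 7/4≈1.75, North Farm 15/9≈1.67, Clay Flats 22/21≈1.05, Ridge Plot 18/21≈0.857.
All 7 m³ of Riverbend fit (value 23) ; 41 remain.
Mesa Fields: take in full, 4 m³ for value 7 ; 37 left.
North Farm: take in full, 9 m³ for value 15 ; 28 left.
All 21 m³ of Clay Flats fit (value 22) ; 7 remain.
Fill the last 7 m³ with part of Ridge Plot: 7/21 of it earns 6.
Total value = 73.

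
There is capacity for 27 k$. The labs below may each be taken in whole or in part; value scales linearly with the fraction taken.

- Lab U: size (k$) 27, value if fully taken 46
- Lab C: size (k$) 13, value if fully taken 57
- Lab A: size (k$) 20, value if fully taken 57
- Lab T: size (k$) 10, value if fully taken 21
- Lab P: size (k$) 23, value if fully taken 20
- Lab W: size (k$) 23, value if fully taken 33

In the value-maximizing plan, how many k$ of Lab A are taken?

Rank by value-to-size ratio: Lab C 57/13≈4.38, Lab A 57/20≈2.85, Lab T 21/10≈2.1, Lab U 46/27≈1.7, Lab W 33/23≈1.43, Lab P 20/23≈0.87.
Lab C: take in full, 13 k$ for value 57 → 14 left.
14 k$ left: a 14/20 share of Lab A gives 57×14/20 = 39.9.

14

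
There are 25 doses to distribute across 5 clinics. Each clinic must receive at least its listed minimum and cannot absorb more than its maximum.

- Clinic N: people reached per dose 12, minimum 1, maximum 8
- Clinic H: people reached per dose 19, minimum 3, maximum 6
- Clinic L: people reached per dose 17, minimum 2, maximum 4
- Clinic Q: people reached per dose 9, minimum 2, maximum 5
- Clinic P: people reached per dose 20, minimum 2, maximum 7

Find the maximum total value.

Meeting every minimum uses 1+3+2+2+2 = 10 doses, leaving 15.
Rank by people reached per dose: Clinic P 20 > Clinic H 19 > Clinic L 17 > Clinic N 12 > Clinic Q 9.
Give Clinic P 5 more to hit its cap of 7 → 10 left.
Clinic H: +3 to 6 (cap) → 7 left.
Give Clinic L 2 more to hit its cap of 4 → 5 left.
Clinic N has room for 7 more but only 5 remain, so it gets 6.
Total = 12×6 + 19×6 + 17×4 + 9×2 + 20×7 = 412.

412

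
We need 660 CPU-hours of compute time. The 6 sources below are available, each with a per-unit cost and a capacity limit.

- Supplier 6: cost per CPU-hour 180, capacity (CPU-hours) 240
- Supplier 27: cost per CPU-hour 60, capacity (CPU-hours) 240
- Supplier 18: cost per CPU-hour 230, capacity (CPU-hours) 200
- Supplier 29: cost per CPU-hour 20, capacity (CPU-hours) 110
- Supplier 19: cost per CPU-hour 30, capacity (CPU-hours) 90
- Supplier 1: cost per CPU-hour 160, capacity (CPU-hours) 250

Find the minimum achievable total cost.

Use sources in increasing cost order.
Supplier 29 (20): use full 110 — 550 CPU-hours to go.
Supplier 19 (30): use full 90 — 460 CPU-hours to go.
Supplier 27 (60): use full 240 — 220 CPU-hours to go.
Supplier 1 (160): take the remaining 220 — done.
Supplier 6, Supplier 18: unused.
Cost = 110×20 + 90×30 + 240×60 + 220×160 = 54500.

54500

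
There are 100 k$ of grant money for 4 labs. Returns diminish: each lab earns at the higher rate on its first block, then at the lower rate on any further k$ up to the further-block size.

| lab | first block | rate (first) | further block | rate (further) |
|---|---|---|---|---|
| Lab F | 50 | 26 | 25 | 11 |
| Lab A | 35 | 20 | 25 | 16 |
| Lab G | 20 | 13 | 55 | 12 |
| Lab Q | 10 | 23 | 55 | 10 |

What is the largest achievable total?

Order all 8 blocks by rate: Lab F/T1 26 > Lab Q/T1 23 > Lab A/T1 20 > Lab A/T2 16 > Lab G/T1 13 > Lab G/T2 12 > Lab F/T2 11 > Lab Q/T2 10.
Lab F T1 at 26: fill all 50 ; 50 left.
Lab Q/T1 (23): +10 ; 40 left.
Lab A/T1 (20): +35 ; 5 left.
Lab A T2 at 16: only 5 left, fill 5.
Total = 26×50 + 23×10 + 20×35 + 16×5 = 2310.

2310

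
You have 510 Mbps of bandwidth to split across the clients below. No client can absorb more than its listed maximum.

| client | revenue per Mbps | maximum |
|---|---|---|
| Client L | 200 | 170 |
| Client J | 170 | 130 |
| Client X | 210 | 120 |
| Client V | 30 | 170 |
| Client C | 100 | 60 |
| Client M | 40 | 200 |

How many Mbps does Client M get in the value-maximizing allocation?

Rank by revenue per Mbps: Client X 210 > Client L 200 > Client J 170 > Client C 100 > Client M 40 > Client V 30.
Client X: +120 to 120 (cap) — 390 left.
Client L: +170 to 170 (cap) — 220 left.
Give Client J 130 to hit its cap of 130 — 90 left.
Client C: +60 to 60 (cap) — 30 left.
Only 30 left; Client M takes them to reach 30.

30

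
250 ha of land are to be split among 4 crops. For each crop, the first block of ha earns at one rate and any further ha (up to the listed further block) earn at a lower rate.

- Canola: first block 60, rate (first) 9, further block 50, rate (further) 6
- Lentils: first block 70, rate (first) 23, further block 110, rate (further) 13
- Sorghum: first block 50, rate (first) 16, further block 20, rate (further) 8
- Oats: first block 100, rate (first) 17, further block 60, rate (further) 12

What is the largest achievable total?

Treat each block as its own option and order by rate: Lentils/T1 23 > Oats/T1 17 > Sorghum/T1 16 > Lentils/T2 13 > Oats/T2 12 > Canola/T1 9 > Sorghum/T2 8 > Canola/T2 6.
Lentils T1 at 23: fill all 70 ; 180 left.
Oats T1 at 17: fill all 100 ; 80 left.
Fill Sorghum T1 block (50 at 16) ; 30 left.
30 remain; put them into Lentils T2 at 13.
Total = 23×70 + 17×100 + 16×50 + 13×30 = 4500.

4500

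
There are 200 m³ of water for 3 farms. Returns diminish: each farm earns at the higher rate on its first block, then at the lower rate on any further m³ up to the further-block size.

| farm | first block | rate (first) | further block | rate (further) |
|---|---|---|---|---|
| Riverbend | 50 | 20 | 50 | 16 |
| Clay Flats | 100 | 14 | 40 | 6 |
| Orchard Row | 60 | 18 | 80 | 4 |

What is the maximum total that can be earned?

Rank every tier by rate: Riverbend/tier1 20 > Orchard Row/tier1 18 > Riverbend/tier2 16 > Clay Flats/tier1 14 > Clay Flats/tier2 6 > Orchard Row/tier2 4.
Fill Riverbend tier1 block (50 at 20) ; 150 left.
Orchard Row tier1 at 18: fill all 60 ; 90 left.
Fill Riverbend tier2 block (50 at 16) ; 40 left.
40 remain; put them into Clay Flats tier1 at 14.
Total = 20×50 + 18×60 + 16×50 + 14×40 = 3440.

3440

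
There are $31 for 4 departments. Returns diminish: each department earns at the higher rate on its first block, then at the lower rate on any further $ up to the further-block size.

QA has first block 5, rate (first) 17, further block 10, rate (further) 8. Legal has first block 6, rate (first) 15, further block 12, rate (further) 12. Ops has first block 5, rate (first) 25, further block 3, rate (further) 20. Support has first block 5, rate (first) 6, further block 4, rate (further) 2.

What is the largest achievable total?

Rank every tier by rate: Ops/T1 25 > Ops/T2 20 > QA/T1 17 > Legal/T1 15 > Legal/T2 12 > QA/T2 8 > Support/T1 6 > Support/T2 2.
Fill Ops T1 block (5 at 25) ; 26 left.
Ops T2 at 20: fill all 3 ; 23 left.
QA T1 at 17: fill all 5 ; 18 left.
Fill Legal T1 block (6 at 15) ; 12 left.
Legal T2 at 12: fill all 12 ; 0 left.
Total = 25×5 + 20×3 + 17×5 + 15×6 + 12×12 = 504.

504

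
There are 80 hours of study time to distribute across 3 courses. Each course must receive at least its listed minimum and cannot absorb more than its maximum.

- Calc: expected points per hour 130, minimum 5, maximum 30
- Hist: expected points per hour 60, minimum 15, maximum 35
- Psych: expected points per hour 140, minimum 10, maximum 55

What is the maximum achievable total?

Meeting every minimum uses 5+15+10 = 30 hours, leaving 50.
Rank by expected points per hour: Psych 140 > Calc 130 > Hist 60.
Give Psych 45 more to hit its cap of 55 → 5 left.
Only 5 left; Calc takes them to reach 10.
Total = 130×10 + 60×15 + 140×55 = 9900.

9900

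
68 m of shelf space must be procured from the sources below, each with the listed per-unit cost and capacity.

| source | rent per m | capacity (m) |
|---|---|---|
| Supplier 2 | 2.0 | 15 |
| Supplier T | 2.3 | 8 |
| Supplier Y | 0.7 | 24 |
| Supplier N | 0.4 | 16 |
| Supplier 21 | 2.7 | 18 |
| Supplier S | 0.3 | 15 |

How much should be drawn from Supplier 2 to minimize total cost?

13

Fill from the cheapest source first.
Supplier S at 0.3: take all 15 m — 53 still needed.
Take 16 from Supplier N at 0.4 — need 37 more.
Supplier Y at 0.7: take all 24 m — 13 still needed.
Supplier 2 at 2.0: take 13 of its 15 — requirement met.
Supplier T, Supplier 21: unused.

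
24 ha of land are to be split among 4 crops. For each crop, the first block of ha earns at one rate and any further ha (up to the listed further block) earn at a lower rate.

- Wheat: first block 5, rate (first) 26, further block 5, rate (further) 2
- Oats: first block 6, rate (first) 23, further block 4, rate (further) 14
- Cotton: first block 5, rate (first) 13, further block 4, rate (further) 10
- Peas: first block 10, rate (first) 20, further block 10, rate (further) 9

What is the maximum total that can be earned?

510

Order all 8 blocks by rate: Wheat/T1 26 > Oats/T1 23 > Peas/T1 20 > Oats/T2 14 > Cotton/T1 13 > Cotton/T2 10 > Peas/T2 9 > Wheat/T2 2.
Wheat/T1 (26): +5 → 19 left.
Fill Oats T1 block (6 at 23) → 13 left.
Fill Peas T1 block (10 at 20) → 3 left.
Oats/T2: +3 of 4 at 14; pool empty.
Total = 26×5 + 23×6 + 20×10 + 14×3 = 510.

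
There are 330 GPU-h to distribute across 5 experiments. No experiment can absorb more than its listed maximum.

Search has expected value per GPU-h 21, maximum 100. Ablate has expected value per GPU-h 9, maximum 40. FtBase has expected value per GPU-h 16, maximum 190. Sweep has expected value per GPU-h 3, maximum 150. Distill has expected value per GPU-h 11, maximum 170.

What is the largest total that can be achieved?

Order the experiments by expected value per GPU-h: Search 21 > FtBase 16 > Distill 11 > Ablate 9 > Sweep 3.
Give Search 100 to hit its cap of 100 → 230 left.
FtBase: +190 to 190 (cap) → 40 left.
Only 40 left; Distill takes them to reach 40.
Total = 21×100 + 16×190 + 11×40 = 5580.

5580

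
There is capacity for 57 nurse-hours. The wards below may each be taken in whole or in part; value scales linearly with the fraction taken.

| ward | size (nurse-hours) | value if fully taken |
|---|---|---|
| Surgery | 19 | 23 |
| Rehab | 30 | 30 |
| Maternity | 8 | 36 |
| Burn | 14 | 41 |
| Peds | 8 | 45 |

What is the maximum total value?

Sort by value density: Peds 45/8≈5.62, Maternity 36/8≈4.5, Burn 41/14≈2.93, Surgery 23/19≈1.21, Rehab 30/30≈1.
Peds: take in full, 8 nurse-hours for value 45 → 49 left.
Take all of Maternity (8 nurse-hours, value 36) → 41 nurse-hours left.
Burn: take in full, 14 nurse-hours for value 41 → 27 left.
All 19 nurse-hours of Surgery fit (value 23) → 8 remain.
Only 8 nurse-hours remain; take 8/30 of Rehab for value 30×8/30 = 8.
Total value = 153.

153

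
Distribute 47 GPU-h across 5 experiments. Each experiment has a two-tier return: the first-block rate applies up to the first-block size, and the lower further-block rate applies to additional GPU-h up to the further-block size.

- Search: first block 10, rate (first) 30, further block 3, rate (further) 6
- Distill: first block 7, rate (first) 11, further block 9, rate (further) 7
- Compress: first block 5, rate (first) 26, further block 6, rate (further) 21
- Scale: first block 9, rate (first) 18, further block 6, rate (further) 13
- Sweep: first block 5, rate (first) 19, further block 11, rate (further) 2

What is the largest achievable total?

957

Rank every tier by rate: Search/first 30 > Compress/first 26 > Compress/second 21 > Sweep/first 19 > Scale/first 18 > Scale/second 13 > Distill/first 11 > Distill/second 7 > Search/second 6 > Sweep/second 2.
Search/first (30): +10 → 37 left.
Fill Compress first block (5 at 26) → 32 left.
Fill Compress second block (6 at 21) → 26 left.
Fill Sweep first block (5 at 19) → 21 left.
Scale first at 18: fill all 9 → 12 left.
Scale second at 13: fill all 6 → 6 left.
Distill/first: +6 of 7 at 11; pool empty.
Total = 30×10 + 26×5 + 21×6 + 19×5 + 18×9 + 13×6 + 11×6 = 957.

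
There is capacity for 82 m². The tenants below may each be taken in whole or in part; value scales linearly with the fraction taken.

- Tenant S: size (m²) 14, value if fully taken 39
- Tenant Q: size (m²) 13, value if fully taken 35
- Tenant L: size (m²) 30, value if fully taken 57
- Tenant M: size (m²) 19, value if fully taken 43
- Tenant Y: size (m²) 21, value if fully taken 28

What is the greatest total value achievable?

Rank by value-to-size ratio: Tenant S 39/14≈2.79, Tenant Q 35/13≈2.69, Tenant M 43/19≈2.26, Tenant L 57/30≈1.9, Tenant Y 28/21≈1.33.
Take all of Tenant S (14 m², value 39) ; 68 m² left.
All 13 m² of Tenant Q fit (value 35) ; 55 remain.
All 19 m² of Tenant M fit (value 43) ; 36 remain.
Tenant L: take in full, 30 m² for value 57 ; 6 left.
6 m² left: a 6/21 share of Tenant Y gives 28×6/21 = 8.
Total value = 182.

182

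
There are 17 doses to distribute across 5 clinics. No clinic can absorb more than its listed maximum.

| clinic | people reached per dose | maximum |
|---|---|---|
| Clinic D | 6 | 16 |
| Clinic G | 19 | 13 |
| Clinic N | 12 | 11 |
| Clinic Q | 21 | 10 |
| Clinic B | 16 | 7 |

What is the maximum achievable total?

Highest people reached per dose first: Clinic Q 21 > Clinic G 19 > Clinic B 16 > Clinic N 12 > Clinic D 6.
Clinic Q: +10 to 10 (cap) → 7 left.
Clinic G has room for 13 but only 7 remain, so it gets 7.
Total = 19×7 + 21×10 = 343.

343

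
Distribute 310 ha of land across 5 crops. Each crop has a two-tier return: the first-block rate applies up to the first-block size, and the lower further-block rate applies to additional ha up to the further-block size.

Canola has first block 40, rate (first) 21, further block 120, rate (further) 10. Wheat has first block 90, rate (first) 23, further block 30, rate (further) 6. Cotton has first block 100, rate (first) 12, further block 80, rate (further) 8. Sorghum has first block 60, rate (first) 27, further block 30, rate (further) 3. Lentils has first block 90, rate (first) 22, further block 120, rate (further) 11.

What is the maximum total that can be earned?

Rank every tier by rate: Sorghum/T1 27 > Wheat/T1 23 > Lentils/T1 22 > Canola/T1 21 > Cotton/T1 12 > Lentils/T2 11 > Canola/T2 10 > Cotton/T2 8 > Wheat/T2 6 > Sorghum/T2 3.
Sorghum/T1 (27): +60 — 250 left.
Wheat/T1 (23): +90 — 160 left.
Fill Lentils T1 block (90 at 22) — 70 left.
Fill Canola T1 block (40 at 21) — 30 left.
Cotton/T1: +30 of 100 at 12; pool empty.
Total = 27×60 + 23×90 + 22×90 + 21×40 + 12×30 = 6870.

6870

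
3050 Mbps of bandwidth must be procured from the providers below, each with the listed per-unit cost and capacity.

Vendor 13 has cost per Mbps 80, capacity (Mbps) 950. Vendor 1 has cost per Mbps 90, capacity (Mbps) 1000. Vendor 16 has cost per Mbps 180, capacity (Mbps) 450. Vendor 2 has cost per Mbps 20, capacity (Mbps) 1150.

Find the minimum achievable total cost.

184500

Fill from the cheapest provider first.
Vendor 2 (20): use full 1150 ; 1900 Mbps to go.
Take 950 from Vendor 13 at 80 ; need 950 more.
Vendor 1 at 90: take 950 of its 1000 ; requirement met.
Vendor 16: unused.
Cost = 1150×20 + 950×80 + 950×90 = 184500.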